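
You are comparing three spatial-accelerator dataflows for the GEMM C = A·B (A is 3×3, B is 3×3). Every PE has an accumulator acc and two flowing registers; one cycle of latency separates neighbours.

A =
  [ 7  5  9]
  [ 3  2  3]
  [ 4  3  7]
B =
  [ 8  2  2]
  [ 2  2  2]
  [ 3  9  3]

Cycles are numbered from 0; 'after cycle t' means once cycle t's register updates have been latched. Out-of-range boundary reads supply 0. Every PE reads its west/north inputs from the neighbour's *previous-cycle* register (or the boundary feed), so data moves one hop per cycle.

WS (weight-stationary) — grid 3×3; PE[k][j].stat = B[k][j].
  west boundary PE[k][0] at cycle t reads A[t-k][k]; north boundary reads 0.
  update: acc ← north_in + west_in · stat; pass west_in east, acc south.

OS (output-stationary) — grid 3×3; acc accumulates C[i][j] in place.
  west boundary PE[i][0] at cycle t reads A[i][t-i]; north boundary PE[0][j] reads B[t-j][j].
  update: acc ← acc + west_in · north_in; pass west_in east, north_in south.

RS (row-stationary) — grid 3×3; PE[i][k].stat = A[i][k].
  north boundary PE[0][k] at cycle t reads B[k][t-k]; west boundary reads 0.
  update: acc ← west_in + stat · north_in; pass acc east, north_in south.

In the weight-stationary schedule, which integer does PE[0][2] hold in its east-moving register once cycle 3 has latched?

register = 3

Tracing WS — 3×3 array, target PE[0][2]:
  step 0 · PE0,1: acc=0; fwd→0 fwd↓0
  step 0 · PE0,2: acc=0; fwd→0 fwd↓0
  step 1 · PE0,1: acc=14; fwd→7 fwd↓14
  step 1 · PE0,2: acc=0; fwd→0 fwd↓0
  step 2 · PE0,1: acc=6; fwd→3 fwd↓6
  step 2 · PE0,2: acc=14; fwd→7 fwd↓14
  step 3 · PE0,1: acc=8; fwd→4 fwd↓8
  step 3 · PE0,2: acc=6; fwd→3 fwd↓6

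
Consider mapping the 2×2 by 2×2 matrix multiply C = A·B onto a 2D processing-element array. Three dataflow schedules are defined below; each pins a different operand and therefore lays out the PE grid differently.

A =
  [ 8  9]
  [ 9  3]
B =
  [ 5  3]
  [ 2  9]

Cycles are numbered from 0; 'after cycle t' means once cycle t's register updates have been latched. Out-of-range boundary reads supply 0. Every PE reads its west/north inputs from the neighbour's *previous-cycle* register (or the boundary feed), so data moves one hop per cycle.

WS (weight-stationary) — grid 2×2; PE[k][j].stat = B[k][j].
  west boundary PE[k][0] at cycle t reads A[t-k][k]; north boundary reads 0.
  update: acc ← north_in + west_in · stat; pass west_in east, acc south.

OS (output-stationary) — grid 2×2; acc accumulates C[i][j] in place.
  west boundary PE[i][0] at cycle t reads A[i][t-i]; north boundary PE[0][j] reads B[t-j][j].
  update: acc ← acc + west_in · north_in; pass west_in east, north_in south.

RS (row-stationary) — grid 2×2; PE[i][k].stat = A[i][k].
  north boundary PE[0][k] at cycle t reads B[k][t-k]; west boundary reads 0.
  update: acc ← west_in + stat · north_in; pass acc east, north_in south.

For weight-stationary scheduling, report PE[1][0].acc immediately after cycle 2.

WS (2×2). Following PE[1][0] plus its west/north inputs:
  cycle 0: PE[0][0] → acc 40, east 8, south 40
  cycle 0: PE[1][0] → acc 0, east 0, south 0
  cycle 1: PE[0][0] → acc 45, east 9, south 45
  cycle 1: PE[1][0] → acc 58, east 9, south 58
  cycle 2: PE[0][0] → acc 0, east 0, south 0
  cycle 2: PE[1][0] → acc 51, east 3, south 51

PE[1][0].acc = 51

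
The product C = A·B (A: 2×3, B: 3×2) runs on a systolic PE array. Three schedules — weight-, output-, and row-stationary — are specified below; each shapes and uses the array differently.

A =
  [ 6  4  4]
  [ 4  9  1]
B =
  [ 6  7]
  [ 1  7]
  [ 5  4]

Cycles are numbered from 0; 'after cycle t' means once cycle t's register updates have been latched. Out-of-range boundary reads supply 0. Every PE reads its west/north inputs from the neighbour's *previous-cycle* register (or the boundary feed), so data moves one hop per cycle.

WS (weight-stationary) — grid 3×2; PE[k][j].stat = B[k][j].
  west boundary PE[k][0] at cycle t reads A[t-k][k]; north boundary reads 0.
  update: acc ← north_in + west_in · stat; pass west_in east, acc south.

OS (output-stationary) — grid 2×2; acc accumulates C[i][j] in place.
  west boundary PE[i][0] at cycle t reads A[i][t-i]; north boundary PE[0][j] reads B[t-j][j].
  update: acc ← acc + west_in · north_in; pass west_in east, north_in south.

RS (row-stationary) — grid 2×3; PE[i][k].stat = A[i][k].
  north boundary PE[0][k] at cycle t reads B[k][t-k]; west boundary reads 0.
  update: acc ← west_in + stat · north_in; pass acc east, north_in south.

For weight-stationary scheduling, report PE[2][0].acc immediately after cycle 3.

Tracing WS — 3×2 array, target PE[2][0]:
  step 0 · PE1,0: acc=0; fwd→0 fwd↓0
  step 0 · PE2,0: acc=0; fwd→0 fwd↓0
  step 1 · PE1,0: acc=40; fwd→4 fwd↓40
  step 1 · PE2,0: acc=0; fwd→0 fwd↓0
  step 2 · PE1,0: acc=33; fwd→9 fwd↓33
  step 2 · PE2,0: acc=60; fwd→4 fwd↓60
  step 3 · PE1,0: acc=0; fwd→0 fwd↓0
  step 3 · PE2,0: acc=38; fwd→1 fwd↓38

PE[2][0].acc = 38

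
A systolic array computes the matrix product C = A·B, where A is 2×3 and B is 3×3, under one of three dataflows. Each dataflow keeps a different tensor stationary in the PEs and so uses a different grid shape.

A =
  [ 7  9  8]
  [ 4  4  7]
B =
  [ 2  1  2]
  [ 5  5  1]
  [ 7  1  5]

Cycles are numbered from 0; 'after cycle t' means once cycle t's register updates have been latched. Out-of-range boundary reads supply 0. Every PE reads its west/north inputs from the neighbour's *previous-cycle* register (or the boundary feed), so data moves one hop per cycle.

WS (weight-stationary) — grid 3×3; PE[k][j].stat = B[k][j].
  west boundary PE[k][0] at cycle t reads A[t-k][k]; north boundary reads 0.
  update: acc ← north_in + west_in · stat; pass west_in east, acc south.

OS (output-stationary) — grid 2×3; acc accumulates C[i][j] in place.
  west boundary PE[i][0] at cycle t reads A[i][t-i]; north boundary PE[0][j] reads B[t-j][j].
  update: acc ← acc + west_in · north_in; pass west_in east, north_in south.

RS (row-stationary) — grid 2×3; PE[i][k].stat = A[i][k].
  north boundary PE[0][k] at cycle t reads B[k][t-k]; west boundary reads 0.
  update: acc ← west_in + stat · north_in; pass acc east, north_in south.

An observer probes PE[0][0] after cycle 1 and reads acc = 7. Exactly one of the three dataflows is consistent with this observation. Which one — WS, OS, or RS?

dataflow = RS

— WS: 3×3; PE[0][0] trace:
  [0] (0,0) acc=14 (h:7 v:14)
  [1] (0,0) acc=8 (h:4 v:8)
— OS: 2×3; PE[0][0] trace:
  [0] (0,0) acc=14 (h:7 v:2)
  [1] (0,0) acc=59 (h:9 v:5)
— RS: 2×3; PE[0][0] trace:
  [0] (0,0) acc=14 (h:14 v:2)
  [1] (0,0) acc=7 (h:7 v:1)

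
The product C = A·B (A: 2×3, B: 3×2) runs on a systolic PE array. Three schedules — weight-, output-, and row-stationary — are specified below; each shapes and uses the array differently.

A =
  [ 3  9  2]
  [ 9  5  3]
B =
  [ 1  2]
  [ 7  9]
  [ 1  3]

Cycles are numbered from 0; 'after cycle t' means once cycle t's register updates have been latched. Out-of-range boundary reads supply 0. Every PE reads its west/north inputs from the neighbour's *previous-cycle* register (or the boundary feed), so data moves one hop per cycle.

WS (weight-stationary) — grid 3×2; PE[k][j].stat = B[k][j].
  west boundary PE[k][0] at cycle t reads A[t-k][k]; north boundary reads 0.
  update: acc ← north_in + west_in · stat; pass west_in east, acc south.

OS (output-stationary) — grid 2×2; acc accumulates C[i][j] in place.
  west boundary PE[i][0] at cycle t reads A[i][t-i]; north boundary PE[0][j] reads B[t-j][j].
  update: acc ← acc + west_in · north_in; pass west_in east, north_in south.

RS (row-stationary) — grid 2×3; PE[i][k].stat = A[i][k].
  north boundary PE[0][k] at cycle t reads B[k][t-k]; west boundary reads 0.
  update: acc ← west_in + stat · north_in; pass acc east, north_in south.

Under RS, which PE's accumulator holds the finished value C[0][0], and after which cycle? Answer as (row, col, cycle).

Under RS, C[0][0] lands at PE[0][2]:
  t=0 PE[0][2]: acc=0 h=0 v=0
  t=1 PE[0][2]: acc=0 h=0 v=0
  t=2 PE[0][2]: acc=68 h=68 v=1

(row, col, cycle) = (0, 2, 2)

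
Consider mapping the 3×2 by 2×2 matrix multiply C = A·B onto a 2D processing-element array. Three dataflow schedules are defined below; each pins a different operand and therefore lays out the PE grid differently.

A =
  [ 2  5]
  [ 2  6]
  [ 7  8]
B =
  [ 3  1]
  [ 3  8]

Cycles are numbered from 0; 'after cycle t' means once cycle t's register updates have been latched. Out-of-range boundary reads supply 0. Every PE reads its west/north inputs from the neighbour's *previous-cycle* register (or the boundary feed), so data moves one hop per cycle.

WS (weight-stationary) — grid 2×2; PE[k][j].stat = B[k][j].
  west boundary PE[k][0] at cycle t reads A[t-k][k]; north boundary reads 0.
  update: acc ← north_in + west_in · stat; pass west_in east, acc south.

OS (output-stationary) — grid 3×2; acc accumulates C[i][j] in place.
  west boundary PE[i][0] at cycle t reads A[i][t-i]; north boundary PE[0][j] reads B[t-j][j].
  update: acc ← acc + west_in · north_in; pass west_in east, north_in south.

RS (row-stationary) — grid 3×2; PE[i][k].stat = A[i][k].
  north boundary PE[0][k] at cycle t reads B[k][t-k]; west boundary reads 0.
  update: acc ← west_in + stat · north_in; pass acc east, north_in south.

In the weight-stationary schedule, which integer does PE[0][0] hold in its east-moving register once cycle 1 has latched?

register = 2

Tracing WS — 2×2 array, target PE[0][0]:
  0: (0,0).acc=6  regs=<2,6>
  1: (0,0).acc=6  regs=<2,6>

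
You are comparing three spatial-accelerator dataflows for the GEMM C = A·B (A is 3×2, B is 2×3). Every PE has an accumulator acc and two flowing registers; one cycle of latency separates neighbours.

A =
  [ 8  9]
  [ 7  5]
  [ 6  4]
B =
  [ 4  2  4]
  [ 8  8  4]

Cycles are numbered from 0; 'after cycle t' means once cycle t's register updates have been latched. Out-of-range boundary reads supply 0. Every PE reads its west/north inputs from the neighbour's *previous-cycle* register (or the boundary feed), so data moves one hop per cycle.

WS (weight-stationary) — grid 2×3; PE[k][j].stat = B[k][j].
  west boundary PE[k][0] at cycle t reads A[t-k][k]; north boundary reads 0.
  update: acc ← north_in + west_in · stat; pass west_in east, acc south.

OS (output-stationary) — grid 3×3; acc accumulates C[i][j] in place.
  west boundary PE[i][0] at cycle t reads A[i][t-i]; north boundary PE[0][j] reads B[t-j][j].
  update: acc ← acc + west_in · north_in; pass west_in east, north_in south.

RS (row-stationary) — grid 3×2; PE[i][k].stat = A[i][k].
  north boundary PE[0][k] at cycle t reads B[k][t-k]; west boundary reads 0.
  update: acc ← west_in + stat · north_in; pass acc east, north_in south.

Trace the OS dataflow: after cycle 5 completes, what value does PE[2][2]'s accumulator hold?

OS 3×3: PE[2][2] cycle-by-cycle (with neighbour feeds):
  0: (1,2).acc=0  regs=<0,0>
  0: (2,1).acc=0  regs=<0,0>
  0: (2,2).acc=0  regs=<0,0>
  1: (1,2).acc=0  regs=<0,0>
  1: (2,1).acc=0  regs=<0,0>
  1: (2,2).acc=0  regs=<0,0>
  2: (1,2).acc=0  regs=<0,0>
  2: (2,1).acc=0  regs=<0,0>
  2: (2,2).acc=0  regs=<0,0>
  3: (1,2).acc=28  regs=<7,4>
  3: (2,1).acc=12  regs=<6,2>
  3: (2,2).acc=0  regs=<0,0>
  4: (1,2).acc=48  regs=<5,4>
  4: (2,1).acc=44  regs=<4,8>
  4: (2,2).acc=24  regs=<6,4>
  5: (1,2).acc=48  regs=<0,0>
  5: (2,1).acc=44  regs=<0,0>
  5: (2,2).acc=40  regs=<4,4>

PE[2][2].acc = 40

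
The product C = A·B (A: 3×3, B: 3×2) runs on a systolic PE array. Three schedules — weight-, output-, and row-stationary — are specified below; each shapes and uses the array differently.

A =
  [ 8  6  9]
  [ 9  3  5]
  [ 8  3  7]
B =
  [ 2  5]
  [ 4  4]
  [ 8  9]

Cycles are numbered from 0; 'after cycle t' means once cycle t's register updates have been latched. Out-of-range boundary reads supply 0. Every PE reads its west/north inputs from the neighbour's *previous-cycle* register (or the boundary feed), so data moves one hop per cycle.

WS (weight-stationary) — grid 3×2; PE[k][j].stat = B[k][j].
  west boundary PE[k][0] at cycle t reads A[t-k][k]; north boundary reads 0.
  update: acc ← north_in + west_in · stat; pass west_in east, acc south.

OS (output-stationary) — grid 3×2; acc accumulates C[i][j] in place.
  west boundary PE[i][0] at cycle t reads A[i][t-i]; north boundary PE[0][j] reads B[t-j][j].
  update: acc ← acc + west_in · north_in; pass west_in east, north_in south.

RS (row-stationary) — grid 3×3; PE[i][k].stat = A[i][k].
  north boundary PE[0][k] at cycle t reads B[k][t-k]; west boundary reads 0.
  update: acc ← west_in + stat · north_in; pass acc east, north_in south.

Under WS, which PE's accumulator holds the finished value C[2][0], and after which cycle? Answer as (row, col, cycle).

Under WS, C[2][0] lands at PE[2][0]:
  @0  [2,0]  acc 0  |  →0  ↓0
  @1  [2,0]  acc 0  |  →0  ↓0
  @2  [2,0]  acc 112  |  →9  ↓112
  @3  [2,0]  acc 70  |  →5  ↓70
  @4  [2,0]  acc 84  |  →7  ↓84

(row, col, cycle) = (2, 0, 4)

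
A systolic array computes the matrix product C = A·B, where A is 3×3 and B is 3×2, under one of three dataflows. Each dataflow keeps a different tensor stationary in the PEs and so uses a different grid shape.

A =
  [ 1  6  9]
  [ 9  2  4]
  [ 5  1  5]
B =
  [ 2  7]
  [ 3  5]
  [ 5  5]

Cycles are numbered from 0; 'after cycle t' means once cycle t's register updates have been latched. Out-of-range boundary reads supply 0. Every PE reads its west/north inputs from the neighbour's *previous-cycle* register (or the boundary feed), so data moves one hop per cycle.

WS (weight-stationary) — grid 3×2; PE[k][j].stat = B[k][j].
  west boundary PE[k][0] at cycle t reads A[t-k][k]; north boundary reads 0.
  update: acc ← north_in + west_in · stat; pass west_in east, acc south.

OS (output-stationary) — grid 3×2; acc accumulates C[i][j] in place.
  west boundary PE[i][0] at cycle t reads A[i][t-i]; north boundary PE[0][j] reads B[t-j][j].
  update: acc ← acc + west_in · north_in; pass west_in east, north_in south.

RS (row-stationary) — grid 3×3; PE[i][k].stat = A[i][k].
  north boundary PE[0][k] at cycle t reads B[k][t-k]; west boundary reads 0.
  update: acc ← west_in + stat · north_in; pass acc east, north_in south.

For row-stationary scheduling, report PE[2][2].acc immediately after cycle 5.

RS (3×3). Following PE[2][2] plus its west/north inputs:
  0: (1,2).acc=0  regs=<0,0>
  0: (2,1).acc=0  regs=<0,0>
  0: (2,2).acc=0  regs=<0,0>
  1: (1,2).acc=0  regs=<0,0>
  1: (2,1).acc=0  regs=<0,0>
  1: (2,2).acc=0  regs=<0,0>
  2: (1,2).acc=0  regs=<0,0>
  2: (2,1).acc=0  regs=<0,0>
  2: (2,2).acc=0  regs=<0,0>
  3: (1,2).acc=44  regs=<44,5>
  3: (2,1).acc=13  regs=<13,3>
  3: (2,2).acc=0  regs=<0,0>
  4: (1,2).acc=93  regs=<93,5>
  4: (2,1).acc=40  regs=<40,5>
  4: (2,2).acc=38  regs=<38,5>
  5: (1,2).acc=0  regs=<0,0>
  5: (2,1).acc=0  regs=<0,0>
  5: (2,2).acc=65  regs=<65,5>

PE[2][2].acc = 65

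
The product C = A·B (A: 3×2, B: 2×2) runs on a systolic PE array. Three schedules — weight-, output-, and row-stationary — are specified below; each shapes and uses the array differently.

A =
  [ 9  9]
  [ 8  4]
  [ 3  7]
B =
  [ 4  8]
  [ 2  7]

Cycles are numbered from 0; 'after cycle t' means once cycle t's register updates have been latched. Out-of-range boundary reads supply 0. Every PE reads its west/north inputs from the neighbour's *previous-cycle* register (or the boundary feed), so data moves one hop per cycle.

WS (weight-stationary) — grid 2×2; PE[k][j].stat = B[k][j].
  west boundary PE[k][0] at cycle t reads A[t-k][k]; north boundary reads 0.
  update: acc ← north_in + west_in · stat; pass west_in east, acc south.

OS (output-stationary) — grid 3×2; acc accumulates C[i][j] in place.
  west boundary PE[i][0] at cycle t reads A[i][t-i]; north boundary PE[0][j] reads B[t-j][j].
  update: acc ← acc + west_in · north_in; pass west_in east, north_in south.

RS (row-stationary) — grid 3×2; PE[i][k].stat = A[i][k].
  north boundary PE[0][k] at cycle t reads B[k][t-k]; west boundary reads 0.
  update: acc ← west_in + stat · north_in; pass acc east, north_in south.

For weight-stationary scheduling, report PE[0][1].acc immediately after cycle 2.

PE[0][1].acc = 64

WS on a 2×2 grid — tracing PE[0][1] and its feeders:
  t=0 PE[0][0]: acc=36 h=9 v=36
  t=0 PE[0][1]: acc=0 h=0 v=0
  t=1 PE[0][0]: acc=32 h=8 v=32
  t=1 PE[0][1]: acc=72 h=9 v=72
  t=2 PE[0][0]: acc=12 h=3 v=12
  t=2 PE[0][1]: acc=64 h=8 v=64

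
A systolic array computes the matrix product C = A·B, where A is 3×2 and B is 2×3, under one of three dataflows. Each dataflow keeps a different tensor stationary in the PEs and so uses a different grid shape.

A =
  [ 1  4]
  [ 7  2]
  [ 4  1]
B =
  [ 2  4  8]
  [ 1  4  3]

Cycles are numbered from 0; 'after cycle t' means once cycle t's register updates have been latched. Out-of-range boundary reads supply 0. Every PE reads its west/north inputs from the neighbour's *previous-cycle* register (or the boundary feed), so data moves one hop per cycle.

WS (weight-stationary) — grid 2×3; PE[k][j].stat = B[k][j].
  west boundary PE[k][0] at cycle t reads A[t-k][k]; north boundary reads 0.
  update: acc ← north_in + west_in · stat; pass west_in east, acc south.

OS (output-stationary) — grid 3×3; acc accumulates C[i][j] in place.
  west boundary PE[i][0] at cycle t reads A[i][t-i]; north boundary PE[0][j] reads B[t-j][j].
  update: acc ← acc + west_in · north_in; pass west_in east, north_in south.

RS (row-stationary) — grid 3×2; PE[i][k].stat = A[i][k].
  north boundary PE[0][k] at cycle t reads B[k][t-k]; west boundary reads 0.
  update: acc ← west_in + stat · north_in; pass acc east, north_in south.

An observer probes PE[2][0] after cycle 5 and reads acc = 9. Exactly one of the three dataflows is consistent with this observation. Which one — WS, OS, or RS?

WS: PE[2][0] is outside its 2×3 grid.
Under OS (3×3), PE[2][0]:
  after 0 — PE[2][0] acc=0, pass-E 0, pass-S 0
  after 1 — PE[2][0] acc=0, pass-E 0, pass-S 0
  after 2 — PE[2][0] acc=8, pass-E 4, pass-S 2
  after 3 — PE[2][0] acc=9, pass-E 1, pass-S 1
  after 4 — PE[2][0] acc=9, pass-E 0, pass-S 0
  after 5 — PE[2][0] acc=9, pass-E 0, pass-S 0
Under RS (3×2), PE[2][0]:
  after 0 — PE[2][0] acc=0, pass-E 0, pass-S 0
  after 1 — PE[2][0] acc=0, pass-E 0, pass-S 0
  after 2 — PE[2][0] acc=8, pass-E 8, pass-S 2
  after 3 — PE[2][0] acc=16, pass-E 16, pass-S 4
  after 4 — PE[2][0] acc=32, pass-E 32, pass-S 8
  after 5 — PE[2][0] acc=0, pass-E 0, pass-S 0

dataflow = OS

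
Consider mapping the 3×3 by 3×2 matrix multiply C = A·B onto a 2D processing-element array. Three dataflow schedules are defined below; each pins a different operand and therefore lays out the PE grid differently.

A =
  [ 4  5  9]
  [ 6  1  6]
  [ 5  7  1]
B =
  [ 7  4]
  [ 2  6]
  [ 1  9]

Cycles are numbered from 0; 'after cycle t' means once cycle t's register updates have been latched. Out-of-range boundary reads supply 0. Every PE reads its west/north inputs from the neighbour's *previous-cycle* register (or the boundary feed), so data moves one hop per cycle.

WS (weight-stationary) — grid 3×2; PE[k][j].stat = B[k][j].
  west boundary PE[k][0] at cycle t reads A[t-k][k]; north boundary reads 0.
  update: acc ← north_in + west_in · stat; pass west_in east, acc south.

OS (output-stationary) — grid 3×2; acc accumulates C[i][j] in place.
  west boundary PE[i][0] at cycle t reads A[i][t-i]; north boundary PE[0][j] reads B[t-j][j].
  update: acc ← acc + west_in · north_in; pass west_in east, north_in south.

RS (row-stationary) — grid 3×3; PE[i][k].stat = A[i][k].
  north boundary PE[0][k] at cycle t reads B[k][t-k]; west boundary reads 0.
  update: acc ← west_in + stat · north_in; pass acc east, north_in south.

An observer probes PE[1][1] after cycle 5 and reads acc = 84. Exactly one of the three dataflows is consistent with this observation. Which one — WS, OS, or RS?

— WS: 3×2; PE[1][1] trace:
  step 0 · PE1,1: acc=0; fwd→0 fwd↓0
  step 1 · PE1,1: acc=0; fwd→0 fwd↓0
  step 2 · PE1,1: acc=46; fwd→5 fwd↓46
  step 3 · PE1,1: acc=30; fwd→1 fwd↓30
  step 4 · PE1,1: acc=62; fwd→7 fwd↓62
  step 5 · PE1,1: acc=0; fwd→0 fwd↓0
— OS: 3×2; PE[1][1] trace:
  step 0 · PE1,1: acc=0; fwd→0 fwd↓0
  step 1 · PE1,1: acc=0; fwd→0 fwd↓0
  step 2 · PE1,1: acc=24; fwd→6 fwd↓4
  step 3 · PE1,1: acc=30; fwd→1 fwd↓6
  step 4 · PE1,1: acc=84; fwd→6 fwd↓9
  step 5 · PE1,1: acc=84; fwd→0 fwd↓0
— RS: 3×3; PE[1][1] trace:
  step 0 · PE1,1: acc=0; fwd→0 fwd↓0
  step 1 · PE1,1: acc=0; fwd→0 fwd↓0
  step 2 · PE1,1: acc=44; fwd→44 fwd↓2
  step 3 · PE1,1: acc=30; fwd→30 fwd↓6
  step 4 · PE1,1: acc=0; fwd→0 fwd↓0
  step 5 · PE1,1: acc=0; fwd→0 fwd↓0

dataflow = OS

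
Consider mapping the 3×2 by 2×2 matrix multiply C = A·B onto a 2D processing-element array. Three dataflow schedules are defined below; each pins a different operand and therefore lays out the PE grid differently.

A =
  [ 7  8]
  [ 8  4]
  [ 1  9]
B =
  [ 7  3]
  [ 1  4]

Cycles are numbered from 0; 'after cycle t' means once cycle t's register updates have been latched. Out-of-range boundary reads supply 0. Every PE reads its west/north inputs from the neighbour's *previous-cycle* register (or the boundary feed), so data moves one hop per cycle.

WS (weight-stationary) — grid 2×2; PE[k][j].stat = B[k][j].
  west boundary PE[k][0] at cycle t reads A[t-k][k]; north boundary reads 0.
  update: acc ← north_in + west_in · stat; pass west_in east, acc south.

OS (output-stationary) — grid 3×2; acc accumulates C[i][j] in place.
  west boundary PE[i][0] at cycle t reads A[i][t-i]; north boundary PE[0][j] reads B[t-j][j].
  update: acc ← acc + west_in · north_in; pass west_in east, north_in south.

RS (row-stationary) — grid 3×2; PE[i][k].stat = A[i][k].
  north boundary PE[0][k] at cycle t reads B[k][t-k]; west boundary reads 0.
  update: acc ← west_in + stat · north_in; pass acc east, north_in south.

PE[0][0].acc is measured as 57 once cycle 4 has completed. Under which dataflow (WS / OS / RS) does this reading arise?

— WS: 2×2; PE[0][0] trace:
  after 0 — PE[0][0] acc=49, pass-E 7, pass-S 49
  after 1 — PE[0][0] acc=56, pass-E 8, pass-S 56
  after 2 — PE[0][0] acc=7, pass-E 1, pass-S 7
  after 3 — PE[0][0] acc=0, pass-E 0, pass-S 0
  after 4 — PE[0][0] acc=0, pass-E 0, pass-S 0
— OS: 3×2; PE[0][0] trace:
  after 0 — PE[0][0] acc=49, pass-E 7, pass-S 7
  after 1 — PE[0][0] acc=57, pass-E 8, pass-S 1
  after 2 — PE[0][0] acc=57, pass-E 0, pass-S 0
  after 3 — PE[0][0] acc=57, pass-E 0, pass-S 0
  after 4 — PE[0][0] acc=57, pass-E 0, pass-S 0
— RS: 3×2; PE[0][0] trace:
  after 0 — PE[0][0] acc=49, pass-E 49, pass-S 7
  after 1 — PE[0][0] acc=21, pass-E 21, pass-S 3
  after 2 — PE[0][0] acc=0, pass-E 0, pass-S 0
  after 3 — PE[0][0] acc=0, pass-E 0, pass-S 0
  after 4 — PE[0][0] acc=0, pass-E 0, pass-S 0

dataflow = OS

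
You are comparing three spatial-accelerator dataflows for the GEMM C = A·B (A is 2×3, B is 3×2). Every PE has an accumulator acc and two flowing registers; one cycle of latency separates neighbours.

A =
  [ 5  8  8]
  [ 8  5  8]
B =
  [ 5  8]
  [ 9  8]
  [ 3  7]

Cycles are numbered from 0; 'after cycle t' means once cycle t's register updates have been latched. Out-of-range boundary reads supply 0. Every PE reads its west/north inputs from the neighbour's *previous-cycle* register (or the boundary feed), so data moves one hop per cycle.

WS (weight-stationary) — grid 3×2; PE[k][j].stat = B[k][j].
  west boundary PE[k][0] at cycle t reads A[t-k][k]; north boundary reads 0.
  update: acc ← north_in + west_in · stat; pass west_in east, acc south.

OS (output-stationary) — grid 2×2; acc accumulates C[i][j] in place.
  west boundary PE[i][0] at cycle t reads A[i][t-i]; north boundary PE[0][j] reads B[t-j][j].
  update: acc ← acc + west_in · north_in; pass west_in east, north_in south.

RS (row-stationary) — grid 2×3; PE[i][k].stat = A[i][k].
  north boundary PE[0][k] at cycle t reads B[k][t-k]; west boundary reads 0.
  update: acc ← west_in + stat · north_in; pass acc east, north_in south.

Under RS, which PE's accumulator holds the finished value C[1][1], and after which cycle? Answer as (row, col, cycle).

Under RS, C[1][1] lands at PE[1][2]:
  @0  [1,2]  acc 0  |  →0  ↓0
  @1  [1,2]  acc 0  |  →0  ↓0
  @2  [1,2]  acc 0  |  →0  ↓0
  @3  [1,2]  acc 109  |  →109  ↓3
  @4  [1,2]  acc 160  |  →160  ↓7

(row, col, cycle) = (1, 2, 4)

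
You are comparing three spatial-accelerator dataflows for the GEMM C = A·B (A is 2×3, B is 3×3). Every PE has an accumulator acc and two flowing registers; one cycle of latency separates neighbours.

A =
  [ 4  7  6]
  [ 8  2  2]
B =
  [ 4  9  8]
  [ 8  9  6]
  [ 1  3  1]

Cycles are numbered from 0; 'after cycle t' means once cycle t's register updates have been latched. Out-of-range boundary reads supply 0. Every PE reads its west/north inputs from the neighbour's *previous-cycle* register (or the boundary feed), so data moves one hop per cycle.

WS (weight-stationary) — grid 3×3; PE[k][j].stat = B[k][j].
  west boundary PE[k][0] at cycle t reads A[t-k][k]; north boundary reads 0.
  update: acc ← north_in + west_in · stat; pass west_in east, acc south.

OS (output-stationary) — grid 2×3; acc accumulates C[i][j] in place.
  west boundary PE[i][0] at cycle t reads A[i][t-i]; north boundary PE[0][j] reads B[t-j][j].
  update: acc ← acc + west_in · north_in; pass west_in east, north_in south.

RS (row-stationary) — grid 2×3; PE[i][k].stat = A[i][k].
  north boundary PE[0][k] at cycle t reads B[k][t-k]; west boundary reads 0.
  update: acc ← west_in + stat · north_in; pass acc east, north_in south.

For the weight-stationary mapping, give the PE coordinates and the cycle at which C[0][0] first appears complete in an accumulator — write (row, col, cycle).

(row, col, cycle) = (2, 0, 2)

WS: C[0][0] accumulates in PE[2][0]:
  [0] (2,0) acc=0 (h:0 v:0)
  [1] (2,0) acc=0 (h:0 v:0)
  [2] (2,0) acc=78 (h:6 v:78)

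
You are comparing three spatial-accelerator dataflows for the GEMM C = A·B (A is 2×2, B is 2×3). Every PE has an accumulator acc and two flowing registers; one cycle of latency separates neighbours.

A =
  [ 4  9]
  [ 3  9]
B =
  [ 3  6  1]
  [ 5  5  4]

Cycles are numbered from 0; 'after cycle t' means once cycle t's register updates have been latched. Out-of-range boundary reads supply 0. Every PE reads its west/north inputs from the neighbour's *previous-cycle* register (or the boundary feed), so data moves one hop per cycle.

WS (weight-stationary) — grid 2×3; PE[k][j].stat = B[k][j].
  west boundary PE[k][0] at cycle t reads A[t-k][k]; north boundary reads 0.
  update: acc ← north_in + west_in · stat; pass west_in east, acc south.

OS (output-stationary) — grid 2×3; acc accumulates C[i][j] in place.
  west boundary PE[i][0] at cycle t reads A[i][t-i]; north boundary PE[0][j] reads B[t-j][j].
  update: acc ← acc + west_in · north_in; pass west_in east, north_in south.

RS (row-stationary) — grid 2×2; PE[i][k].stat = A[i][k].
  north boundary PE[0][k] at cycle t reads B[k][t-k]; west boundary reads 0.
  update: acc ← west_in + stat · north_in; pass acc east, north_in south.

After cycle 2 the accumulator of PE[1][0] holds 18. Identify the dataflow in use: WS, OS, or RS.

WS [2×3] PE[1][0] across cycles:
  after 0 — PE[1][0] acc=0, pass-E 0, pass-S 0
  after 1 — PE[1][0] acc=57, pass-E 9, pass-S 57
  after 2 — PE[1][0] acc=54, pass-E 9, pass-S 54
OS [2×3] PE[1][0] across cycles:
  after 0 — PE[1][0] acc=0, pass-E 0, pass-S 0
  after 1 — PE[1][0] acc=9, pass-E 3, pass-S 3
  after 2 — PE[1][0] acc=54, pass-E 9, pass-S 5
RS [2×2] PE[1][0] across cycles:
  after 0 — PE[1][0] acc=0, pass-E 0, pass-S 0
  after 1 — PE[1][0] acc=9, pass-E 9, pass-S 3
  after 2 — PE[1][0] acc=18, pass-E 18, pass-S 6

dataflow = RS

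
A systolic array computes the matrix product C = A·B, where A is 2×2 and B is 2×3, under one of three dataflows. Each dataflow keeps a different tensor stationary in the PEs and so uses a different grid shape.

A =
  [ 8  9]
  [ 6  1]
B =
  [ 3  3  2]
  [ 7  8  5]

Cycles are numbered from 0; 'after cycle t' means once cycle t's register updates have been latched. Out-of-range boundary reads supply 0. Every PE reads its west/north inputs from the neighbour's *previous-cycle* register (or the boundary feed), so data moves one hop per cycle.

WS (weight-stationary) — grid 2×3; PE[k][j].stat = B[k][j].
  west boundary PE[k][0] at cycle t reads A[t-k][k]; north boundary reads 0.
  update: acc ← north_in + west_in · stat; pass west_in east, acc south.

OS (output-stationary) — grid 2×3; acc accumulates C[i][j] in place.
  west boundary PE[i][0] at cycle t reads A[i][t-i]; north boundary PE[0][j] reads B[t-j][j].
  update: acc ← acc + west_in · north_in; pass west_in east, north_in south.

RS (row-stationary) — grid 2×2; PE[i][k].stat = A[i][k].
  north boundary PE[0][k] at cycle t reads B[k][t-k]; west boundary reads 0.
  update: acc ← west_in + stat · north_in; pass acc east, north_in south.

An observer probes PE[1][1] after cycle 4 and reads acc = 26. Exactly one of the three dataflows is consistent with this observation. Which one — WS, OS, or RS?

WS [2×3] PE[1][1] across cycles:
  [0] (1,1) acc=0 (h:0 v:0)
  [1] (1,1) acc=0 (h:0 v:0)
  [2] (1,1) acc=96 (h:9 v:96)
  [3] (1,1) acc=26 (h:1 v:26)
  [4] (1,1) acc=0 (h:0 v:0)
OS [2×3] PE[1][1] across cycles:
  [0] (1,1) acc=0 (h:0 v:0)
  [1] (1,1) acc=0 (h:0 v:0)
  [2] (1,1) acc=18 (h:6 v:3)
  [3] (1,1) acc=26 (h:1 v:8)
  [4] (1,1) acc=26 (h:0 v:0)
RS [2×2] PE[1][1] across cycles:
  [0] (1,1) acc=0 (h:0 v:0)
  [1] (1,1) acc=0 (h:0 v:0)
  [2] (1,1) acc=25 (h:25 v:7)
  [3] (1,1) acc=26 (h:26 v:8)
  [4] (1,1) acc=17 (h:17 v:5)

dataflow = OS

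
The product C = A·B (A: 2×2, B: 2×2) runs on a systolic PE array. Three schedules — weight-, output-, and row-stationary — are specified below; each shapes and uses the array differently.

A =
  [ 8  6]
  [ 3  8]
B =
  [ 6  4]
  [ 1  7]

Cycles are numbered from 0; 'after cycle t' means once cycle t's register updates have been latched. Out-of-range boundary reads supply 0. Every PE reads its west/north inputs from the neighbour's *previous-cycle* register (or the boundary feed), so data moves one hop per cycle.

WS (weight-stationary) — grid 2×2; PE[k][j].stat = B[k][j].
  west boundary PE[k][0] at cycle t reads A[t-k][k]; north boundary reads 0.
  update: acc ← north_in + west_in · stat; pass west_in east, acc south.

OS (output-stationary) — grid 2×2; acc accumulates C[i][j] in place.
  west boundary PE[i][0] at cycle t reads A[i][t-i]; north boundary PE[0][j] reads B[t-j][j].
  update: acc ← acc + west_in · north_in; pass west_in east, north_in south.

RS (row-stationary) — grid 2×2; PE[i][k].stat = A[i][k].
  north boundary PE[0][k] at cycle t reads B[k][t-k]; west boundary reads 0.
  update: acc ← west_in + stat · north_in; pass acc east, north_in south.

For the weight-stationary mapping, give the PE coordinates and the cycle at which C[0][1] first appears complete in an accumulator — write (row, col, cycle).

(row, col, cycle) = (1, 1, 2)

WS: C[0][1] accumulates in PE[1][1]:
  t=0 PE[1][1]: acc=0 h=0 v=0
  t=1 PE[1][1]: acc=0 h=0 v=0
  t=2 PE[1][1]: acc=74 h=6 v=74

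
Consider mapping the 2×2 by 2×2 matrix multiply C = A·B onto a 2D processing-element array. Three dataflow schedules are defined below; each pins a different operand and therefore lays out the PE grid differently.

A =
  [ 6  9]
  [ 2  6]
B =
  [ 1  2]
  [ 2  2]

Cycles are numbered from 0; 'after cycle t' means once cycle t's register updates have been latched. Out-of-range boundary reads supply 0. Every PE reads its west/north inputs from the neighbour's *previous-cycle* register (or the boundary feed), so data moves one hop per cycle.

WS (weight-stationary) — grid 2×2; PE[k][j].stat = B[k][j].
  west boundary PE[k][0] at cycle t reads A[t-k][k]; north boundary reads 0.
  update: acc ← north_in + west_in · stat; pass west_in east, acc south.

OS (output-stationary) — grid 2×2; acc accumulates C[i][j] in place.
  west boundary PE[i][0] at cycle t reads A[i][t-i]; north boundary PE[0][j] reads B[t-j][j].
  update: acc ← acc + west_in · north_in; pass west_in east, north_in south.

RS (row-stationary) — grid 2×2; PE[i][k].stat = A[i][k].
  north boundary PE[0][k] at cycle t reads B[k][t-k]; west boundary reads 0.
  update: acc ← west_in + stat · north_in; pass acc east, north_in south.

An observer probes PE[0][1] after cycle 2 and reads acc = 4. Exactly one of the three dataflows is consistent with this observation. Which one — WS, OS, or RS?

— WS: 2×2; PE[0][1] trace:
  [0] (0,1) acc=0 (h:0 v:0)
  [1] (0,1) acc=12 (h:6 v:12)
  [2] (0,1) acc=4 (h:2 v:4)
— OS: 2×2; PE[0][1] trace:
  [0] (0,1) acc=0 (h:0 v:0)
  [1] (0,1) acc=12 (h:6 v:2)
  [2] (0,1) acc=30 (h:9 v:2)
— RS: 2×2; PE[0][1] trace:
  [0] (0,1) acc=0 (h:0 v:0)
  [1] (0,1) acc=24 (h:24 v:2)
  [2] (0,1) acc=30 (h:30 v:2)

dataflow = WS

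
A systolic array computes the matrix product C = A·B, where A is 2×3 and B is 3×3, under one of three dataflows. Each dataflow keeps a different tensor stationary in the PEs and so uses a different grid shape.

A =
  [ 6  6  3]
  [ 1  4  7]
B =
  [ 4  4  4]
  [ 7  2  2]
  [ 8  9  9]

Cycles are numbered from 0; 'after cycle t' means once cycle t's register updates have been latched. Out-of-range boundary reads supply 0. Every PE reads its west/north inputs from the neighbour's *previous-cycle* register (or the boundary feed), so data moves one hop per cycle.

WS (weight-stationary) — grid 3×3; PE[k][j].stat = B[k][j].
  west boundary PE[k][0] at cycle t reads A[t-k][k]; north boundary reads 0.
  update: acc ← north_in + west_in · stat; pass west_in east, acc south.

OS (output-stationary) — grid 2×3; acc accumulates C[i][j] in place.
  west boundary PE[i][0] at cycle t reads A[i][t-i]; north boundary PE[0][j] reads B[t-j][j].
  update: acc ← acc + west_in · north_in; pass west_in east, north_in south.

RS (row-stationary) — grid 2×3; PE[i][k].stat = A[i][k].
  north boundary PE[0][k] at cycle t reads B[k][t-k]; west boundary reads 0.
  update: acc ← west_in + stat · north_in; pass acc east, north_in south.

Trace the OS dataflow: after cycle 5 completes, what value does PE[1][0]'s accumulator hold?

PE[1][0].acc = 88

OS on a 2×3 grid — tracing PE[1][0] and its feeders:
  0: (0,0).acc=24  regs=<6,4>
  0: (1,0).acc=0  regs=<0,0>
  1: (0,0).acc=66  regs=<6,7>
  1: (1,0).acc=4  regs=<1,4>
  2: (0,0).acc=90  regs=<3,8>
  2: (1,0).acc=32  regs=<4,7>
  3: (0,0).acc=90  regs=<0,0>
  3: (1,0).acc=88  regs=<7,8>
  4: (0,0).acc=90  regs=<0,0>
  4: (1,0).acc=88  regs=<0,0>
  5: (0,0).acc=90  regs=<0,0>
  5: (1,0).acc=88  regs=<0,0>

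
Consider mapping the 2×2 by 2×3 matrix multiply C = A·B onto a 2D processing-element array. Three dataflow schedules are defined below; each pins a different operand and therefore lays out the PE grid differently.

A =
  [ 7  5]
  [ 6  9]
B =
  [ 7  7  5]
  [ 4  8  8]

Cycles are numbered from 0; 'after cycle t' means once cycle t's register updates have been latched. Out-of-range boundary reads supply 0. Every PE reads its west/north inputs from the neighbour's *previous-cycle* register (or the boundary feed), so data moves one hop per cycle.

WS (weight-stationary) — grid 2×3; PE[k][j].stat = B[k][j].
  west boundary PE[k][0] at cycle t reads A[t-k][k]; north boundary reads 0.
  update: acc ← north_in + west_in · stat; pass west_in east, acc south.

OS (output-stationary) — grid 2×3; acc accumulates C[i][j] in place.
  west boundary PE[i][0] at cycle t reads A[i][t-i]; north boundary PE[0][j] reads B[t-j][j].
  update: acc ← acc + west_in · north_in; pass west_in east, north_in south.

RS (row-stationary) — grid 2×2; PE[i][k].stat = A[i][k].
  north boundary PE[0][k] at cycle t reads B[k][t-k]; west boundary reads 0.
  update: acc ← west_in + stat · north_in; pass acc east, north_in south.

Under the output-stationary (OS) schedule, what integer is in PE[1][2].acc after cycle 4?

OS on a 2×3 grid — tracing PE[1][2] and its feeders:
  @0  [0,2]  acc 0  |  →0  ↓0
  @0  [1,1]  acc 0  |  →0  ↓0
  @0  [1,2]  acc 0  |  →0  ↓0
  @1  [0,2]  acc 0  |  →0  ↓0
  @1  [1,1]  acc 0  |  →0  ↓0
  @1  [1,2]  acc 0  |  →0  ↓0
  @2  [0,2]  acc 35  |  →7  ↓5
  @2  [1,1]  acc 42  |  →6  ↓7
  @2  [1,2]  acc 0  |  →0  ↓0
  @3  [0,2]  acc 75  |  →5  ↓8
  @3  [1,1]  acc 114  |  →9  ↓8
  @3  [1,2]  acc 30  |  →6  ↓5
  @4  [0,2]  acc 75  |  →0  ↓0
  @4  [1,1]  acc 114  |  →0  ↓0
  @4  [1,2]  acc 102  |  →9  ↓8

PE[1][2].acc = 102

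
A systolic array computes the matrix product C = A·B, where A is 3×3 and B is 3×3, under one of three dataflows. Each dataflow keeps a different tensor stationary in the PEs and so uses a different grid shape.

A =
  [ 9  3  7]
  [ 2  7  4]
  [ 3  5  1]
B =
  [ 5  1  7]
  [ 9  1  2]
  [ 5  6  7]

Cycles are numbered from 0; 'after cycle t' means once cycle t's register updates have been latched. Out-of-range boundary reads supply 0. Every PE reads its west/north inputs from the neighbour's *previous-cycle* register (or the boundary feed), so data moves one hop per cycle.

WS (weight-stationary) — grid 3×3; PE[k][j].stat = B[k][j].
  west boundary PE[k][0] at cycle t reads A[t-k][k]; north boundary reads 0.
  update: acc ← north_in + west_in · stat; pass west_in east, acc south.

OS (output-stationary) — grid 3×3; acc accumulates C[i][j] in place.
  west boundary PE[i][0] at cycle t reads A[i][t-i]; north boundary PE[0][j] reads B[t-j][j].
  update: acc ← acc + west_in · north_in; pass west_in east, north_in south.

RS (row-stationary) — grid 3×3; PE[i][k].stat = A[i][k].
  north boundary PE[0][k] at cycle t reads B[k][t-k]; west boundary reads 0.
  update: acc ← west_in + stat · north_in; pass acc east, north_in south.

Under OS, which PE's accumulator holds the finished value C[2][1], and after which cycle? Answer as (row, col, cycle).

(row, col, cycle) = (2, 1, 5)

OS: C[2][1] accumulates in PE[2][1]:
  cycle 0: PE[2][1] → acc 0, east 0, south 0
  cycle 1: PE[2][1] → acc 0, east 0, south 0
  cycle 2: PE[2][1] → acc 0, east 0, south 0
  cycle 3: PE[2][1] → acc 3, east 3, south 1
  cycle 4: PE[2][1] → acc 8, east 5, south 1
  cycle 5: PE[2][1] → acc 14, east 1, south 6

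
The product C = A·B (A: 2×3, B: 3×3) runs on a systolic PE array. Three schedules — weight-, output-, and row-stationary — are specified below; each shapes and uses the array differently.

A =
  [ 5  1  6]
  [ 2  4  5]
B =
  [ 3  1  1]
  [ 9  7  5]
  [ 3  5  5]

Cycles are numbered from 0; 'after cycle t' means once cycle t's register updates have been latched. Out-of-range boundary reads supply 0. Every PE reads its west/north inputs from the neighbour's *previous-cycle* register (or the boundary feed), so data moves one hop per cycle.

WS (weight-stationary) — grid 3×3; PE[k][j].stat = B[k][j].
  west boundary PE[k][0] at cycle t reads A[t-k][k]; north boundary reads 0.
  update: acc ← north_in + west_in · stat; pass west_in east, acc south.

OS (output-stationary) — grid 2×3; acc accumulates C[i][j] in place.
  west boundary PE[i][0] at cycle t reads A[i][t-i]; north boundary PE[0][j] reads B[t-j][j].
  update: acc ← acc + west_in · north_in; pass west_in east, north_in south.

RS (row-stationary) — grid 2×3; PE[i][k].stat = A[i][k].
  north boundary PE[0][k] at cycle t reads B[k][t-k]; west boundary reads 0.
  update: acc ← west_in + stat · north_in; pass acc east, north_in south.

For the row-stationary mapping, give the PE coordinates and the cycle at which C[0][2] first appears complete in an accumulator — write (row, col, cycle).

(row, col, cycle) = (0, 2, 4)

Under RS, C[0][2] lands at PE[0][2]:
  cycle 0: PE[0][2] → acc 0, east 0, south 0
  cycle 1: PE[0][2] → acc 0, east 0, south 0
  cycle 2: PE[0][2] → acc 42, east 42, south 3
  cycle 3: PE[0][2] → acc 42, east 42, south 5
  cycle 4: PE[0][2] → acc 40, east 40, south 5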